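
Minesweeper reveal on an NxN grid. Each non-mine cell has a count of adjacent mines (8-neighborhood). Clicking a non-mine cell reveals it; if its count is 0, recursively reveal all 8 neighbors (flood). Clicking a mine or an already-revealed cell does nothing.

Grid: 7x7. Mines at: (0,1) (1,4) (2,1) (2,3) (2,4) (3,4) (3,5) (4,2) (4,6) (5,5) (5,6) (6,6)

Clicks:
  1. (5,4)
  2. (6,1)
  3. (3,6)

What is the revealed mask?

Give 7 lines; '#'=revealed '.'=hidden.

Answer: .......
.......
.......
##....#
##.....
#####..
#####..

Derivation:
Click 1 (5,4) count=1: revealed 1 new [(5,4)] -> total=1
Click 2 (6,1) count=0: revealed 13 new [(3,0) (3,1) (4,0) (4,1) (5,0) (5,1) (5,2) (5,3) (6,0) (6,1) (6,2) (6,3) (6,4)] -> total=14
Click 3 (3,6) count=2: revealed 1 new [(3,6)] -> total=15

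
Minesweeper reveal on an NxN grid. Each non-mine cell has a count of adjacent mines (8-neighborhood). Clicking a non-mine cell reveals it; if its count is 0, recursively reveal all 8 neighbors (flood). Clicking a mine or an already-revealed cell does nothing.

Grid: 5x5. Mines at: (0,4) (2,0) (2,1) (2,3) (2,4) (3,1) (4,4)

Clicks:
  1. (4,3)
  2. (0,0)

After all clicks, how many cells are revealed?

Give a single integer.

Answer: 9

Derivation:
Click 1 (4,3) count=1: revealed 1 new [(4,3)] -> total=1
Click 2 (0,0) count=0: revealed 8 new [(0,0) (0,1) (0,2) (0,3) (1,0) (1,1) (1,2) (1,3)] -> total=9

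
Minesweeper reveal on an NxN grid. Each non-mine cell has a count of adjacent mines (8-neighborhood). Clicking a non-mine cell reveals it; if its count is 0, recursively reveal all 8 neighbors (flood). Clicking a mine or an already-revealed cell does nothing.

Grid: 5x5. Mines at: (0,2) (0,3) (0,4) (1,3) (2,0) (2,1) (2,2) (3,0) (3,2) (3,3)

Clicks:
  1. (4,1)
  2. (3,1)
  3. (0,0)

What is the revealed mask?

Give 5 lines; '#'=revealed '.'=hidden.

Answer: ##...
##...
.....
.#...
.#...

Derivation:
Click 1 (4,1) count=2: revealed 1 new [(4,1)] -> total=1
Click 2 (3,1) count=5: revealed 1 new [(3,1)] -> total=2
Click 3 (0,0) count=0: revealed 4 new [(0,0) (0,1) (1,0) (1,1)] -> total=6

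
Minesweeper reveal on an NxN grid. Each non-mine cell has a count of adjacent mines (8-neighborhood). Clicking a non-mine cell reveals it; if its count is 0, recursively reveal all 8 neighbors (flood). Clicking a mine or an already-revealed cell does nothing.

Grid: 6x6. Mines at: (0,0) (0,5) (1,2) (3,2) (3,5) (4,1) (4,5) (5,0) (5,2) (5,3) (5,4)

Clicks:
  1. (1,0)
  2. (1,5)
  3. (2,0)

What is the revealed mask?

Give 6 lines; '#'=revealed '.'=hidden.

Click 1 (1,0) count=1: revealed 1 new [(1,0)] -> total=1
Click 2 (1,5) count=1: revealed 1 new [(1,5)] -> total=2
Click 3 (2,0) count=0: revealed 5 new [(1,1) (2,0) (2,1) (3,0) (3,1)] -> total=7

Answer: ......
##...#
##....
##....
......
......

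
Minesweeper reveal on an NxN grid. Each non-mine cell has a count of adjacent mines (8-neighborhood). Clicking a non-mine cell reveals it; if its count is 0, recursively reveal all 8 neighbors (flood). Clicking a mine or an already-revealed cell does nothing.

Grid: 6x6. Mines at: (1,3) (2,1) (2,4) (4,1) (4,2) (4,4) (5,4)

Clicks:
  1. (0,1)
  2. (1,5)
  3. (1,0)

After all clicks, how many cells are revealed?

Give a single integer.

Answer: 7

Derivation:
Click 1 (0,1) count=0: revealed 6 new [(0,0) (0,1) (0,2) (1,0) (1,1) (1,2)] -> total=6
Click 2 (1,5) count=1: revealed 1 new [(1,5)] -> total=7
Click 3 (1,0) count=1: revealed 0 new [(none)] -> total=7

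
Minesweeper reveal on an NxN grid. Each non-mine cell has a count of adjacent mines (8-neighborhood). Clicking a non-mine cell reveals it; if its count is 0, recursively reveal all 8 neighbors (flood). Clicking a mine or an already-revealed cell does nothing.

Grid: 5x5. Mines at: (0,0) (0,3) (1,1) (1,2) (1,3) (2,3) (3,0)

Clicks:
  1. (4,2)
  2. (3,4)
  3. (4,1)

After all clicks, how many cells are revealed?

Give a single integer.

Answer: 8

Derivation:
Click 1 (4,2) count=0: revealed 8 new [(3,1) (3,2) (3,3) (3,4) (4,1) (4,2) (4,3) (4,4)] -> total=8
Click 2 (3,4) count=1: revealed 0 new [(none)] -> total=8
Click 3 (4,1) count=1: revealed 0 new [(none)] -> total=8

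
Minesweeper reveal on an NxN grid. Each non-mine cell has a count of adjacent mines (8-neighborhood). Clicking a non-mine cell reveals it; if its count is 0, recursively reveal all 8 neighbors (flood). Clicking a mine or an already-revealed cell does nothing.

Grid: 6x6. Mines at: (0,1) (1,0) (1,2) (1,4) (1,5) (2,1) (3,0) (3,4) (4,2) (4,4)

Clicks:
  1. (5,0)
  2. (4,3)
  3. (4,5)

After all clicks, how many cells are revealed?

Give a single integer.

Answer: 6

Derivation:
Click 1 (5,0) count=0: revealed 4 new [(4,0) (4,1) (5,0) (5,1)] -> total=4
Click 2 (4,3) count=3: revealed 1 new [(4,3)] -> total=5
Click 3 (4,5) count=2: revealed 1 new [(4,5)] -> total=6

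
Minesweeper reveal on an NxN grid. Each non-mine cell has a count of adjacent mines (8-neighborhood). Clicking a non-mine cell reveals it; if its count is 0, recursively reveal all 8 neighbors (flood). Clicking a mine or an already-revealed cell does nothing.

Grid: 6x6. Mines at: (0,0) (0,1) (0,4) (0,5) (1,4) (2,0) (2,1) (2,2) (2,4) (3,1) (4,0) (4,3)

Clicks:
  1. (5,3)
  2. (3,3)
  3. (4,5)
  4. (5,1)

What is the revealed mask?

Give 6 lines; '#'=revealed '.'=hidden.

Answer: ......
......
......
...###
....##
.#.###

Derivation:
Click 1 (5,3) count=1: revealed 1 new [(5,3)] -> total=1
Click 2 (3,3) count=3: revealed 1 new [(3,3)] -> total=2
Click 3 (4,5) count=0: revealed 6 new [(3,4) (3,5) (4,4) (4,5) (5,4) (5,5)] -> total=8
Click 4 (5,1) count=1: revealed 1 new [(5,1)] -> total=9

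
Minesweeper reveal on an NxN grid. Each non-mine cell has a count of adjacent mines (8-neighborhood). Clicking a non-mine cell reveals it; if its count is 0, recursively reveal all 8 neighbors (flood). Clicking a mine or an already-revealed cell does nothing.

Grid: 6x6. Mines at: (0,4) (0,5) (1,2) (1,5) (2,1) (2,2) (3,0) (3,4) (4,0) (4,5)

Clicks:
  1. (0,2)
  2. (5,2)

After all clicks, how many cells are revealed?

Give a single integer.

Answer: 12

Derivation:
Click 1 (0,2) count=1: revealed 1 new [(0,2)] -> total=1
Click 2 (5,2) count=0: revealed 11 new [(3,1) (3,2) (3,3) (4,1) (4,2) (4,3) (4,4) (5,1) (5,2) (5,3) (5,4)] -> total=12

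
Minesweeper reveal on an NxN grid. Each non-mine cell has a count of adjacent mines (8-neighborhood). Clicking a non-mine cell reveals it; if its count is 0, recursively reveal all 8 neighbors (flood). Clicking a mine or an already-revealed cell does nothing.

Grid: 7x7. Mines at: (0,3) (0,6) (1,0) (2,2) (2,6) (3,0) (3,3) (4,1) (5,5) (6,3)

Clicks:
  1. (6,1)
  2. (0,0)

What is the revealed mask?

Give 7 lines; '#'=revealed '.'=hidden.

Answer: #......
.......
.......
.......
.......
###....
###....

Derivation:
Click 1 (6,1) count=0: revealed 6 new [(5,0) (5,1) (5,2) (6,0) (6,1) (6,2)] -> total=6
Click 2 (0,0) count=1: revealed 1 new [(0,0)] -> total=7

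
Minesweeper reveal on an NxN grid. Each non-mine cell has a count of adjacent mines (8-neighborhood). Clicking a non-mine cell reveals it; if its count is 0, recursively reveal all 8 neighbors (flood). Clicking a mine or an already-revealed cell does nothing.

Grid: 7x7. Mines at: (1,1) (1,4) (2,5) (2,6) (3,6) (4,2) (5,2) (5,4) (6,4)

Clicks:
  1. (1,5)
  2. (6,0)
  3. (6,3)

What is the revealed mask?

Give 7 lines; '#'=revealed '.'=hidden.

Answer: .......
.....#.
##.....
##.....
##.....
##.....
##.#...

Derivation:
Click 1 (1,5) count=3: revealed 1 new [(1,5)] -> total=1
Click 2 (6,0) count=0: revealed 10 new [(2,0) (2,1) (3,0) (3,1) (4,0) (4,1) (5,0) (5,1) (6,0) (6,1)] -> total=11
Click 3 (6,3) count=3: revealed 1 new [(6,3)] -> total=12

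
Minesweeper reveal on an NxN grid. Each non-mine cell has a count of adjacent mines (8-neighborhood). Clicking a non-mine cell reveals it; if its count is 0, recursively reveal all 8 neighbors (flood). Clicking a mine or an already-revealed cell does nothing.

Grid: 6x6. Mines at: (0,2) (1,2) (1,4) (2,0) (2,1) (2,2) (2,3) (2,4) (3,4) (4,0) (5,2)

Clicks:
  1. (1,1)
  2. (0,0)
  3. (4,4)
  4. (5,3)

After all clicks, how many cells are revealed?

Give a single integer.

Answer: 6

Derivation:
Click 1 (1,1) count=5: revealed 1 new [(1,1)] -> total=1
Click 2 (0,0) count=0: revealed 3 new [(0,0) (0,1) (1,0)] -> total=4
Click 3 (4,4) count=1: revealed 1 new [(4,4)] -> total=5
Click 4 (5,3) count=1: revealed 1 new [(5,3)] -> total=6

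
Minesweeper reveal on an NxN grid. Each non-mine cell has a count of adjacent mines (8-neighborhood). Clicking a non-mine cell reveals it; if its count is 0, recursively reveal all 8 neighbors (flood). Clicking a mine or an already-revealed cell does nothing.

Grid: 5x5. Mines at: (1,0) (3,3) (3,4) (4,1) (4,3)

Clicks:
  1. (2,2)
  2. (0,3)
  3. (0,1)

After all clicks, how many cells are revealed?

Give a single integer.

Click 1 (2,2) count=1: revealed 1 new [(2,2)] -> total=1
Click 2 (0,3) count=0: revealed 11 new [(0,1) (0,2) (0,3) (0,4) (1,1) (1,2) (1,3) (1,4) (2,1) (2,3) (2,4)] -> total=12
Click 3 (0,1) count=1: revealed 0 new [(none)] -> total=12

Answer: 12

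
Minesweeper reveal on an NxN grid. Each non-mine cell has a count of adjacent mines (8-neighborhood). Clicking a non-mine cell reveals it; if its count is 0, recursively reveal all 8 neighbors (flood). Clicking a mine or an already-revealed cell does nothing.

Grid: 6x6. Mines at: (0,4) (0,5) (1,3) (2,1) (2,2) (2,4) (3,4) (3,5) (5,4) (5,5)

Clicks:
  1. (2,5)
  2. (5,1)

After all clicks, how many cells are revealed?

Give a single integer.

Answer: 13

Derivation:
Click 1 (2,5) count=3: revealed 1 new [(2,5)] -> total=1
Click 2 (5,1) count=0: revealed 12 new [(3,0) (3,1) (3,2) (3,3) (4,0) (4,1) (4,2) (4,3) (5,0) (5,1) (5,2) (5,3)] -> total=13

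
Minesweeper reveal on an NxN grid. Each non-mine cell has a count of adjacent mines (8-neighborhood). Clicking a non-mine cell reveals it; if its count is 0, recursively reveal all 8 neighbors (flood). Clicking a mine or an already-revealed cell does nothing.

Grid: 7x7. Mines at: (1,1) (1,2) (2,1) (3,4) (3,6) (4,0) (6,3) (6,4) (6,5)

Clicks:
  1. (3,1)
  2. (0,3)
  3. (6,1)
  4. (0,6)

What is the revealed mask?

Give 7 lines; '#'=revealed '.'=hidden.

Answer: ...####
...####
...####
.#.....
.......
###....
###....

Derivation:
Click 1 (3,1) count=2: revealed 1 new [(3,1)] -> total=1
Click 2 (0,3) count=1: revealed 1 new [(0,3)] -> total=2
Click 3 (6,1) count=0: revealed 6 new [(5,0) (5,1) (5,2) (6,0) (6,1) (6,2)] -> total=8
Click 4 (0,6) count=0: revealed 11 new [(0,4) (0,5) (0,6) (1,3) (1,4) (1,5) (1,6) (2,3) (2,4) (2,5) (2,6)] -> total=19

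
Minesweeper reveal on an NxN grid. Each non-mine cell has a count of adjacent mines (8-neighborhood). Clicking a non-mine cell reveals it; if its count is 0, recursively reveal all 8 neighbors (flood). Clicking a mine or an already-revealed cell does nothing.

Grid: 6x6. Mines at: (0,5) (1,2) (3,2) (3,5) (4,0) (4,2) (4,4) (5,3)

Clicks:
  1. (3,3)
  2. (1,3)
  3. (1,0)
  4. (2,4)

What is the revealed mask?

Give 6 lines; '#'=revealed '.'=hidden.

Click 1 (3,3) count=3: revealed 1 new [(3,3)] -> total=1
Click 2 (1,3) count=1: revealed 1 new [(1,3)] -> total=2
Click 3 (1,0) count=0: revealed 8 new [(0,0) (0,1) (1,0) (1,1) (2,0) (2,1) (3,0) (3,1)] -> total=10
Click 4 (2,4) count=1: revealed 1 new [(2,4)] -> total=11

Answer: ##....
##.#..
##..#.
##.#..
......
......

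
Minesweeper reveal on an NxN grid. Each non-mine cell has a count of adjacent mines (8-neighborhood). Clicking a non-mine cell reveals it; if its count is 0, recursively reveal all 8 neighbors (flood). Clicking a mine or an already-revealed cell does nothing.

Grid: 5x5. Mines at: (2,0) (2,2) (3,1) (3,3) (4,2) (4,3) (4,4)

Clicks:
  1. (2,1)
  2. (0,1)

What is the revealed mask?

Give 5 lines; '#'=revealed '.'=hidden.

Answer: #####
#####
.#.##
.....
.....

Derivation:
Click 1 (2,1) count=3: revealed 1 new [(2,1)] -> total=1
Click 2 (0,1) count=0: revealed 12 new [(0,0) (0,1) (0,2) (0,3) (0,4) (1,0) (1,1) (1,2) (1,3) (1,4) (2,3) (2,4)] -> total=13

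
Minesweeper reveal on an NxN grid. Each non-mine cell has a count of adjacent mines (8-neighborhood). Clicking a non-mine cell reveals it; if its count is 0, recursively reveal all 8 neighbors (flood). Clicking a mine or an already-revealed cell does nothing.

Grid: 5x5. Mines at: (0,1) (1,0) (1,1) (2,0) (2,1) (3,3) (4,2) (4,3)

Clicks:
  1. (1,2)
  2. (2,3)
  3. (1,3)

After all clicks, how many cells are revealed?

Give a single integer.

Click 1 (1,2) count=3: revealed 1 new [(1,2)] -> total=1
Click 2 (2,3) count=1: revealed 1 new [(2,3)] -> total=2
Click 3 (1,3) count=0: revealed 7 new [(0,2) (0,3) (0,4) (1,3) (1,4) (2,2) (2,4)] -> total=9

Answer: 9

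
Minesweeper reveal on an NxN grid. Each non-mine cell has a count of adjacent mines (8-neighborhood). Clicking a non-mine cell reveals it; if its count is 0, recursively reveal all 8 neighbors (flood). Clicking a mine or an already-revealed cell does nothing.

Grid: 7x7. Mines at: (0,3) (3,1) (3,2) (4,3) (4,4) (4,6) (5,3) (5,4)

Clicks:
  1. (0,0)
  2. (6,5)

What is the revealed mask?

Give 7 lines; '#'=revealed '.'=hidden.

Click 1 (0,0) count=0: revealed 9 new [(0,0) (0,1) (0,2) (1,0) (1,1) (1,2) (2,0) (2,1) (2,2)] -> total=9
Click 2 (6,5) count=1: revealed 1 new [(6,5)] -> total=10

Answer: ###....
###....
###....
.......
.......
.......
.....#.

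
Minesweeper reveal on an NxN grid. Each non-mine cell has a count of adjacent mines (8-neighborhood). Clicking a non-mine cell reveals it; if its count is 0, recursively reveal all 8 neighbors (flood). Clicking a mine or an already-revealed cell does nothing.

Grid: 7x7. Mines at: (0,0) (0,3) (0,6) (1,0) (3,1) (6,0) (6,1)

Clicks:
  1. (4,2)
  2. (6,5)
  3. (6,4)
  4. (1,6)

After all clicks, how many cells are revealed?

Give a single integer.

Click 1 (4,2) count=1: revealed 1 new [(4,2)] -> total=1
Click 2 (6,5) count=0: revealed 29 new [(1,2) (1,3) (1,4) (1,5) (1,6) (2,2) (2,3) (2,4) (2,5) (2,6) (3,2) (3,3) (3,4) (3,5) (3,6) (4,3) (4,4) (4,5) (4,6) (5,2) (5,3) (5,4) (5,5) (5,6) (6,2) (6,3) (6,4) (6,5) (6,6)] -> total=30
Click 3 (6,4) count=0: revealed 0 new [(none)] -> total=30
Click 4 (1,6) count=1: revealed 0 new [(none)] -> total=30

Answer: 30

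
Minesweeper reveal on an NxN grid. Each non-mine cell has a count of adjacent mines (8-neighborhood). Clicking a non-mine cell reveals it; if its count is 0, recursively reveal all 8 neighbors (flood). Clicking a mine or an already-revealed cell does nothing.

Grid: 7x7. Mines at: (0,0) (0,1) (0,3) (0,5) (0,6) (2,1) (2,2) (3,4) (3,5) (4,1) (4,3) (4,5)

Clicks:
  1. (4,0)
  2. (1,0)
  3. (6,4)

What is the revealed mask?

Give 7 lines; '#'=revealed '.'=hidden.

Click 1 (4,0) count=1: revealed 1 new [(4,0)] -> total=1
Click 2 (1,0) count=3: revealed 1 new [(1,0)] -> total=2
Click 3 (6,4) count=0: revealed 14 new [(5,0) (5,1) (5,2) (5,3) (5,4) (5,5) (5,6) (6,0) (6,1) (6,2) (6,3) (6,4) (6,5) (6,6)] -> total=16

Answer: .......
#......
.......
.......
#......
#######
#######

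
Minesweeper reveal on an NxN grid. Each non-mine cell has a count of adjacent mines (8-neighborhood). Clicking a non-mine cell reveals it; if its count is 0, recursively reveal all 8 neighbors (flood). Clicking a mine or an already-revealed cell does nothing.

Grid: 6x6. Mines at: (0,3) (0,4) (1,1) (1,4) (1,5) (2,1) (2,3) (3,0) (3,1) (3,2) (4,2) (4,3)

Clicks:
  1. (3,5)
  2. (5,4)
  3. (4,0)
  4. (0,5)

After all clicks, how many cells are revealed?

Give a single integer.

Answer: 10

Derivation:
Click 1 (3,5) count=0: revealed 8 new [(2,4) (2,5) (3,4) (3,5) (4,4) (4,5) (5,4) (5,5)] -> total=8
Click 2 (5,4) count=1: revealed 0 new [(none)] -> total=8
Click 3 (4,0) count=2: revealed 1 new [(4,0)] -> total=9
Click 4 (0,5) count=3: revealed 1 new [(0,5)] -> total=10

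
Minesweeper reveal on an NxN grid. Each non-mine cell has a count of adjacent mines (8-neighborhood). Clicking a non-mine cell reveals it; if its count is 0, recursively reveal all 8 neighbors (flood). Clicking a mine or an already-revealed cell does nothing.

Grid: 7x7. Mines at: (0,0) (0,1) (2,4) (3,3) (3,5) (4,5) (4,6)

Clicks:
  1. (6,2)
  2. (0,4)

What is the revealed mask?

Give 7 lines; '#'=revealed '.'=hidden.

Answer: ..#####
#######
###..##
###....
#####..
#######
#######

Derivation:
Click 1 (6,2) count=0: revealed 28 new [(1,0) (1,1) (1,2) (2,0) (2,1) (2,2) (3,0) (3,1) (3,2) (4,0) (4,1) (4,2) (4,3) (4,4) (5,0) (5,1) (5,2) (5,3) (5,4) (5,5) (5,6) (6,0) (6,1) (6,2) (6,3) (6,4) (6,5) (6,6)] -> total=28
Click 2 (0,4) count=0: revealed 11 new [(0,2) (0,3) (0,4) (0,5) (0,6) (1,3) (1,4) (1,5) (1,6) (2,5) (2,6)] -> total=39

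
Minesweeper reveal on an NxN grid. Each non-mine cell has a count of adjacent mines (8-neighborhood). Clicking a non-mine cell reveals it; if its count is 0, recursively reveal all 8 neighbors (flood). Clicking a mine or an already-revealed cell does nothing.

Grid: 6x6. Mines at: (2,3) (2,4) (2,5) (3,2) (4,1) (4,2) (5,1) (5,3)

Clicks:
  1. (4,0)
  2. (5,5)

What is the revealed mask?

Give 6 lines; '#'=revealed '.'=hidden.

Click 1 (4,0) count=2: revealed 1 new [(4,0)] -> total=1
Click 2 (5,5) count=0: revealed 6 new [(3,4) (3,5) (4,4) (4,5) (5,4) (5,5)] -> total=7

Answer: ......
......
......
....##
#...##
....##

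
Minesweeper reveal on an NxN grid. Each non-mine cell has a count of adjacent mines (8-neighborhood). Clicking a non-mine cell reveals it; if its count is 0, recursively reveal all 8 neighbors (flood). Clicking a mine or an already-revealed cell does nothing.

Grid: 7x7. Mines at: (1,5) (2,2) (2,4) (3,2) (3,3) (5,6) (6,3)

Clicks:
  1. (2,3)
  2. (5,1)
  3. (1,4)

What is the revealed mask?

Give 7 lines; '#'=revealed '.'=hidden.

Click 1 (2,3) count=4: revealed 1 new [(2,3)] -> total=1
Click 2 (5,1) count=0: revealed 23 new [(0,0) (0,1) (0,2) (0,3) (0,4) (1,0) (1,1) (1,2) (1,3) (1,4) (2,0) (2,1) (3,0) (3,1) (4,0) (4,1) (4,2) (5,0) (5,1) (5,2) (6,0) (6,1) (6,2)] -> total=24
Click 3 (1,4) count=2: revealed 0 new [(none)] -> total=24

Answer: #####..
#####..
##.#...
##.....
###....
###....
###....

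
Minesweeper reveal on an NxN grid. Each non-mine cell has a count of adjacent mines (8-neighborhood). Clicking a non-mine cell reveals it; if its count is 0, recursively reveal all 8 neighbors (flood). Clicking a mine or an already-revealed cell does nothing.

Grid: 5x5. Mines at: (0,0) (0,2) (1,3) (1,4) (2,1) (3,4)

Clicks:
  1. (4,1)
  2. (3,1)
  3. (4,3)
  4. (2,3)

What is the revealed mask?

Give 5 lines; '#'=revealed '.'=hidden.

Click 1 (4,1) count=0: revealed 8 new [(3,0) (3,1) (3,2) (3,3) (4,0) (4,1) (4,2) (4,3)] -> total=8
Click 2 (3,1) count=1: revealed 0 new [(none)] -> total=8
Click 3 (4,3) count=1: revealed 0 new [(none)] -> total=8
Click 4 (2,3) count=3: revealed 1 new [(2,3)] -> total=9

Answer: .....
.....
...#.
####.
####.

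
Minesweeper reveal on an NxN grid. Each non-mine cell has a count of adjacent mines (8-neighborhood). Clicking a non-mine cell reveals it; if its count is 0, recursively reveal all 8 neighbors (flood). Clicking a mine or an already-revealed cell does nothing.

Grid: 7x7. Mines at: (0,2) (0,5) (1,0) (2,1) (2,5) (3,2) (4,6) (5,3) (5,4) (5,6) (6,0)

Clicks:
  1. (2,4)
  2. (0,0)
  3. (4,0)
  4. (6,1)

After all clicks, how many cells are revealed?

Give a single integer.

Answer: 9

Derivation:
Click 1 (2,4) count=1: revealed 1 new [(2,4)] -> total=1
Click 2 (0,0) count=1: revealed 1 new [(0,0)] -> total=2
Click 3 (4,0) count=0: revealed 6 new [(3,0) (3,1) (4,0) (4,1) (5,0) (5,1)] -> total=8
Click 4 (6,1) count=1: revealed 1 new [(6,1)] -> total=9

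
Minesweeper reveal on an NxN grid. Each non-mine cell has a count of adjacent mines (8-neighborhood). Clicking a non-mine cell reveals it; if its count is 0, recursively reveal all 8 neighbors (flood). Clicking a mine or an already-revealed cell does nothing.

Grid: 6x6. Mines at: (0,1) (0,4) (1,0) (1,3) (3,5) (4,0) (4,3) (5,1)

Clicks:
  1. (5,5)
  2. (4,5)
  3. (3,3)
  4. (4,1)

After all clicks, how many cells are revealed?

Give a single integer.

Answer: 6

Derivation:
Click 1 (5,5) count=0: revealed 4 new [(4,4) (4,5) (5,4) (5,5)] -> total=4
Click 2 (4,5) count=1: revealed 0 new [(none)] -> total=4
Click 3 (3,3) count=1: revealed 1 new [(3,3)] -> total=5
Click 4 (4,1) count=2: revealed 1 new [(4,1)] -> total=6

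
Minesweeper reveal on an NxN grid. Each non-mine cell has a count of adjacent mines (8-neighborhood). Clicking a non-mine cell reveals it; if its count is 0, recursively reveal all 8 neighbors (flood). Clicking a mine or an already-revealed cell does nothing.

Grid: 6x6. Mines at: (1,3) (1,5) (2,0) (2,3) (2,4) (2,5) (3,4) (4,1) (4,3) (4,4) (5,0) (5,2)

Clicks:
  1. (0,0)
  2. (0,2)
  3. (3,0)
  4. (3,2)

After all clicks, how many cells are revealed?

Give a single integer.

Click 1 (0,0) count=0: revealed 6 new [(0,0) (0,1) (0,2) (1,0) (1,1) (1,2)] -> total=6
Click 2 (0,2) count=1: revealed 0 new [(none)] -> total=6
Click 3 (3,0) count=2: revealed 1 new [(3,0)] -> total=7
Click 4 (3,2) count=3: revealed 1 new [(3,2)] -> total=8

Answer: 8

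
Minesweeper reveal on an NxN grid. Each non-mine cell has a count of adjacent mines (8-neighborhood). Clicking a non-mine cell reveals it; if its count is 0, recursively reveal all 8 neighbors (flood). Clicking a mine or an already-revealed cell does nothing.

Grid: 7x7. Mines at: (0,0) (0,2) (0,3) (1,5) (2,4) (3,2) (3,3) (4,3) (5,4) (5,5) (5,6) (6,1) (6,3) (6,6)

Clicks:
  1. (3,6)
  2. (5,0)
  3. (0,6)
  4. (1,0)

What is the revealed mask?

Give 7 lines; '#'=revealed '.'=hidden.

Click 1 (3,6) count=0: revealed 6 new [(2,5) (2,6) (3,5) (3,6) (4,5) (4,6)] -> total=6
Click 2 (5,0) count=1: revealed 1 new [(5,0)] -> total=7
Click 3 (0,6) count=1: revealed 1 new [(0,6)] -> total=8
Click 4 (1,0) count=1: revealed 1 new [(1,0)] -> total=9

Answer: ......#
#......
.....##
.....##
.....##
#......
.......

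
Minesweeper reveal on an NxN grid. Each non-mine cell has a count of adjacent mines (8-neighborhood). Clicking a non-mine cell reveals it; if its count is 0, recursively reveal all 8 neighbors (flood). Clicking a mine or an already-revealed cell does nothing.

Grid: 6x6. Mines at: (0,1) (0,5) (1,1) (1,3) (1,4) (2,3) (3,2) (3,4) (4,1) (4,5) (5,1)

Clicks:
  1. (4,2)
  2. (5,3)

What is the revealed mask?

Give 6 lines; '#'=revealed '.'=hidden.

Answer: ......
......
......
......
..###.
..###.

Derivation:
Click 1 (4,2) count=3: revealed 1 new [(4,2)] -> total=1
Click 2 (5,3) count=0: revealed 5 new [(4,3) (4,4) (5,2) (5,3) (5,4)] -> total=6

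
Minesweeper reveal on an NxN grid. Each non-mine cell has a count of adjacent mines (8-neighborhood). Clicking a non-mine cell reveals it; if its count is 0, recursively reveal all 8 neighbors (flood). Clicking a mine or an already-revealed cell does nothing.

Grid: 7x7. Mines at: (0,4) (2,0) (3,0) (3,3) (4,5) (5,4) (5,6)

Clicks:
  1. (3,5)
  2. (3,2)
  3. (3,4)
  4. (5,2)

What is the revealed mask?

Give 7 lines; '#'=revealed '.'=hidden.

Answer: .......
.......
.......
..#.##.
####...
####...
####...

Derivation:
Click 1 (3,5) count=1: revealed 1 new [(3,5)] -> total=1
Click 2 (3,2) count=1: revealed 1 new [(3,2)] -> total=2
Click 3 (3,4) count=2: revealed 1 new [(3,4)] -> total=3
Click 4 (5,2) count=0: revealed 12 new [(4,0) (4,1) (4,2) (4,3) (5,0) (5,1) (5,2) (5,3) (6,0) (6,1) (6,2) (6,3)] -> total=15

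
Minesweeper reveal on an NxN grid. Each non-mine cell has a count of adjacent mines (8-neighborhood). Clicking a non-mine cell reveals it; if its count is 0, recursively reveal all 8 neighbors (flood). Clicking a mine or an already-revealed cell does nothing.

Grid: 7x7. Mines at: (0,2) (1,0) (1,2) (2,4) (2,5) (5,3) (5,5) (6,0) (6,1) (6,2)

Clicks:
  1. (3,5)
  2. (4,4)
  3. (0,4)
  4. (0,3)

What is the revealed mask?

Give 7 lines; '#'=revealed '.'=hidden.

Click 1 (3,5) count=2: revealed 1 new [(3,5)] -> total=1
Click 2 (4,4) count=2: revealed 1 new [(4,4)] -> total=2
Click 3 (0,4) count=0: revealed 8 new [(0,3) (0,4) (0,5) (0,6) (1,3) (1,4) (1,5) (1,6)] -> total=10
Click 4 (0,3) count=2: revealed 0 new [(none)] -> total=10

Answer: ...####
...####
.......
.....#.
....#..
.......
.......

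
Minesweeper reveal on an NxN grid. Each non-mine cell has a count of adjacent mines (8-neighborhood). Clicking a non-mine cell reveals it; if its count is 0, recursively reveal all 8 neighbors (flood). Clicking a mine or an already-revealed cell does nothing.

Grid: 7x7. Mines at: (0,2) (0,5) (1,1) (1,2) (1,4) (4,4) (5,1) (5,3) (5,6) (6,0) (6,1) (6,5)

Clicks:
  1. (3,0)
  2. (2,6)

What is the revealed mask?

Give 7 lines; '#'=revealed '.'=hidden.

Answer: .......
.....##
####.##
####.##
####.##
.......
.......

Derivation:
Click 1 (3,0) count=0: revealed 12 new [(2,0) (2,1) (2,2) (2,3) (3,0) (3,1) (3,2) (3,3) (4,0) (4,1) (4,2) (4,3)] -> total=12
Click 2 (2,6) count=0: revealed 8 new [(1,5) (1,6) (2,5) (2,6) (3,5) (3,6) (4,5) (4,6)] -> total=20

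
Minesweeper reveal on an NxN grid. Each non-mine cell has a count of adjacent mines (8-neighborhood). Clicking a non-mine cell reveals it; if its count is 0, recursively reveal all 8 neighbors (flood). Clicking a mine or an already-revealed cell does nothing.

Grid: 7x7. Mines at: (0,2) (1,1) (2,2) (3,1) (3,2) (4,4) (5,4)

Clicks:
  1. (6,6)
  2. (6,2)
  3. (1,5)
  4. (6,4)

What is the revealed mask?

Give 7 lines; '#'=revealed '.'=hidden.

Answer: ...####
...####
...####
...####
####.##
####.##
#######

Derivation:
Click 1 (6,6) count=0: revealed 22 new [(0,3) (0,4) (0,5) (0,6) (1,3) (1,4) (1,5) (1,6) (2,3) (2,4) (2,5) (2,6) (3,3) (3,4) (3,5) (3,6) (4,5) (4,6) (5,5) (5,6) (6,5) (6,6)] -> total=22
Click 2 (6,2) count=0: revealed 12 new [(4,0) (4,1) (4,2) (4,3) (5,0) (5,1) (5,2) (5,3) (6,0) (6,1) (6,2) (6,3)] -> total=34
Click 3 (1,5) count=0: revealed 0 new [(none)] -> total=34
Click 4 (6,4) count=1: revealed 1 new [(6,4)] -> total=35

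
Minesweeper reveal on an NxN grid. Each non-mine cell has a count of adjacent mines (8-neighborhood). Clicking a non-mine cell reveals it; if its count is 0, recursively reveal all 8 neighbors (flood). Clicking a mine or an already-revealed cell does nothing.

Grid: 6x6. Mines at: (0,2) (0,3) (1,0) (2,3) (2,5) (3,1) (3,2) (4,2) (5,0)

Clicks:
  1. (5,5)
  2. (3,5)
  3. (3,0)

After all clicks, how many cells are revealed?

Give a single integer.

Click 1 (5,5) count=0: revealed 9 new [(3,3) (3,4) (3,5) (4,3) (4,4) (4,5) (5,3) (5,4) (5,5)] -> total=9
Click 2 (3,5) count=1: revealed 0 new [(none)] -> total=9
Click 3 (3,0) count=1: revealed 1 new [(3,0)] -> total=10

Answer: 10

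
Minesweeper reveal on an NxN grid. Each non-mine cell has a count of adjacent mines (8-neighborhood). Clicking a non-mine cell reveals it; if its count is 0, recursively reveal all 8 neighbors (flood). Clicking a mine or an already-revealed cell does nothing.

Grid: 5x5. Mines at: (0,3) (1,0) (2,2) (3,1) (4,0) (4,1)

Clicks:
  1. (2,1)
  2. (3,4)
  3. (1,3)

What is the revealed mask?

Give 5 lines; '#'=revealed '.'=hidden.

Click 1 (2,1) count=3: revealed 1 new [(2,1)] -> total=1
Click 2 (3,4) count=0: revealed 10 new [(1,3) (1,4) (2,3) (2,4) (3,2) (3,3) (3,4) (4,2) (4,3) (4,4)] -> total=11
Click 3 (1,3) count=2: revealed 0 new [(none)] -> total=11

Answer: .....
...##
.#.##
..###
..###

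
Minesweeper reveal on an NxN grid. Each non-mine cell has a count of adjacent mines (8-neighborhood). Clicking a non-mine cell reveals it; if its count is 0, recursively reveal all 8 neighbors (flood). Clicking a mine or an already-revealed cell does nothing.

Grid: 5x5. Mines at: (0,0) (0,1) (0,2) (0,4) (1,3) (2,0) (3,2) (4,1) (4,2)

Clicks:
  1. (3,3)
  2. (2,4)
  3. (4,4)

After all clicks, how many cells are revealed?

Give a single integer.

Answer: 6

Derivation:
Click 1 (3,3) count=2: revealed 1 new [(3,3)] -> total=1
Click 2 (2,4) count=1: revealed 1 new [(2,4)] -> total=2
Click 3 (4,4) count=0: revealed 4 new [(2,3) (3,4) (4,3) (4,4)] -> total=6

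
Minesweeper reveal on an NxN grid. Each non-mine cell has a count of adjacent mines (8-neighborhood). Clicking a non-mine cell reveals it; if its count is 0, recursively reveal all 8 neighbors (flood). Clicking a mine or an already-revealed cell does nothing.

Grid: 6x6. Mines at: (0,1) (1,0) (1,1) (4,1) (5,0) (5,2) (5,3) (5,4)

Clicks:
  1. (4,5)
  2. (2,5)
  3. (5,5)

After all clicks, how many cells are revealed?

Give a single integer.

Click 1 (4,5) count=1: revealed 1 new [(4,5)] -> total=1
Click 2 (2,5) count=0: revealed 19 new [(0,2) (0,3) (0,4) (0,5) (1,2) (1,3) (1,4) (1,5) (2,2) (2,3) (2,4) (2,5) (3,2) (3,3) (3,4) (3,5) (4,2) (4,3) (4,4)] -> total=20
Click 3 (5,5) count=1: revealed 1 new [(5,5)] -> total=21

Answer: 21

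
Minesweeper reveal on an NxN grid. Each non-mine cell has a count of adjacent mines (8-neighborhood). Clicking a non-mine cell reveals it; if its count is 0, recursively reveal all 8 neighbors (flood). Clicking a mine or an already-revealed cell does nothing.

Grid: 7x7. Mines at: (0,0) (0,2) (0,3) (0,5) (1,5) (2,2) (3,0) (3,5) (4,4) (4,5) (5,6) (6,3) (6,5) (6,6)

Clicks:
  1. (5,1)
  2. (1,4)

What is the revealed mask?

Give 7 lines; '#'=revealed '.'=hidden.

Answer: .......
....#..
.......
.###...
####...
####...
###....

Derivation:
Click 1 (5,1) count=0: revealed 14 new [(3,1) (3,2) (3,3) (4,0) (4,1) (4,2) (4,3) (5,0) (5,1) (5,2) (5,3) (6,0) (6,1) (6,2)] -> total=14
Click 2 (1,4) count=3: revealed 1 new [(1,4)] -> total=15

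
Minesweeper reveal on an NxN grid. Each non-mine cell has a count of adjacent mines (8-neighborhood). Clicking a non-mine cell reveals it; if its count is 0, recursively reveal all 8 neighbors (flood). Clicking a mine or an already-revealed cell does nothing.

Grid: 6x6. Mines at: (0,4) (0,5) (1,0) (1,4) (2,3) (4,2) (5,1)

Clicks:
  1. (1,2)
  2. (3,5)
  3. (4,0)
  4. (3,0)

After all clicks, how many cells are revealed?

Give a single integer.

Answer: 18

Derivation:
Click 1 (1,2) count=1: revealed 1 new [(1,2)] -> total=1
Click 2 (3,5) count=0: revealed 11 new [(2,4) (2,5) (3,3) (3,4) (3,5) (4,3) (4,4) (4,5) (5,3) (5,4) (5,5)] -> total=12
Click 3 (4,0) count=1: revealed 1 new [(4,0)] -> total=13
Click 4 (3,0) count=0: revealed 5 new [(2,0) (2,1) (3,0) (3,1) (4,1)] -> total=18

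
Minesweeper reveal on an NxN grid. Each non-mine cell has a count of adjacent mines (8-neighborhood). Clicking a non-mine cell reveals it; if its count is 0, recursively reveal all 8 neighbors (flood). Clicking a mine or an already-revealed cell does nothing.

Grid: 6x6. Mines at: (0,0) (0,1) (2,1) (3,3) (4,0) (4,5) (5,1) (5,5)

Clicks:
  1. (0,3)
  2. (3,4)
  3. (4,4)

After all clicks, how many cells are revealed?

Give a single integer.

Answer: 15

Derivation:
Click 1 (0,3) count=0: revealed 14 new [(0,2) (0,3) (0,4) (0,5) (1,2) (1,3) (1,4) (1,5) (2,2) (2,3) (2,4) (2,5) (3,4) (3,5)] -> total=14
Click 2 (3,4) count=2: revealed 0 new [(none)] -> total=14
Click 3 (4,4) count=3: revealed 1 new [(4,4)] -> total=15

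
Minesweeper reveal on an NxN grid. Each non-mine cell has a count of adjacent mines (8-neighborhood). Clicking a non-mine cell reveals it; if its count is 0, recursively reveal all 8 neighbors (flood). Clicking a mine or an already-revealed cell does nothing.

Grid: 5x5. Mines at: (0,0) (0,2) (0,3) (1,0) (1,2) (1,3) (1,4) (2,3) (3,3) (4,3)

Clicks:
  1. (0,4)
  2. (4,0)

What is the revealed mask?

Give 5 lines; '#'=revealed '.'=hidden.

Click 1 (0,4) count=3: revealed 1 new [(0,4)] -> total=1
Click 2 (4,0) count=0: revealed 9 new [(2,0) (2,1) (2,2) (3,0) (3,1) (3,2) (4,0) (4,1) (4,2)] -> total=10

Answer: ....#
.....
###..
###..
###..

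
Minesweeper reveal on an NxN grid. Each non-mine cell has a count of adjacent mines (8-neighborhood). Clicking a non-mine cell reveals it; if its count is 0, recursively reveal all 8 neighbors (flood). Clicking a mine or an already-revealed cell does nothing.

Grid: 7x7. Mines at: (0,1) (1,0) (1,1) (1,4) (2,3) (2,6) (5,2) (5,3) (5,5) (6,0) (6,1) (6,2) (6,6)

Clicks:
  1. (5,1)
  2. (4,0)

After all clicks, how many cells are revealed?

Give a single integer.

Answer: 11

Derivation:
Click 1 (5,1) count=4: revealed 1 new [(5,1)] -> total=1
Click 2 (4,0) count=0: revealed 10 new [(2,0) (2,1) (2,2) (3,0) (3,1) (3,2) (4,0) (4,1) (4,2) (5,0)] -> total=11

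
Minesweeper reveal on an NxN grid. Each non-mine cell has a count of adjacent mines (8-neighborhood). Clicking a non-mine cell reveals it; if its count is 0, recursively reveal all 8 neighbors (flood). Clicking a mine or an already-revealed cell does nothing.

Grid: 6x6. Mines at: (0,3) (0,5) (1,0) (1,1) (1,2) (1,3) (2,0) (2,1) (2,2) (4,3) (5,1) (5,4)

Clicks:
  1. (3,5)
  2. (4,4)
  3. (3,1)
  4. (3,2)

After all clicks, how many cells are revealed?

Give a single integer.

Answer: 10

Derivation:
Click 1 (3,5) count=0: revealed 8 new [(1,4) (1,5) (2,4) (2,5) (3,4) (3,5) (4,4) (4,5)] -> total=8
Click 2 (4,4) count=2: revealed 0 new [(none)] -> total=8
Click 3 (3,1) count=3: revealed 1 new [(3,1)] -> total=9
Click 4 (3,2) count=3: revealed 1 new [(3,2)] -> total=10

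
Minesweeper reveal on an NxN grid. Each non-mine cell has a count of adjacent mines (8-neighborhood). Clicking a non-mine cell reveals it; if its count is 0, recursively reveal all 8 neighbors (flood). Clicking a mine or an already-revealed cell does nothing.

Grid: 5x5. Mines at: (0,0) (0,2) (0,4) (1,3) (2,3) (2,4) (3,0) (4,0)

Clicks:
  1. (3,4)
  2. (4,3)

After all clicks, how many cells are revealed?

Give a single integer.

Answer: 8

Derivation:
Click 1 (3,4) count=2: revealed 1 new [(3,4)] -> total=1
Click 2 (4,3) count=0: revealed 7 new [(3,1) (3,2) (3,3) (4,1) (4,2) (4,3) (4,4)] -> total=8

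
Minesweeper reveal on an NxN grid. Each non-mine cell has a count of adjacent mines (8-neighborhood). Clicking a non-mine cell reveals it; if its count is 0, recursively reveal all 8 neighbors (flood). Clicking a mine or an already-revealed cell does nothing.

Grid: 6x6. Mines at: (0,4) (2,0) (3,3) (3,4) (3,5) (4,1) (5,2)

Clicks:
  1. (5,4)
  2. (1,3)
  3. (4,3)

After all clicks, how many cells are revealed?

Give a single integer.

Answer: 7

Derivation:
Click 1 (5,4) count=0: revealed 6 new [(4,3) (4,4) (4,5) (5,3) (5,4) (5,5)] -> total=6
Click 2 (1,3) count=1: revealed 1 new [(1,3)] -> total=7
Click 3 (4,3) count=3: revealed 0 new [(none)] -> total=7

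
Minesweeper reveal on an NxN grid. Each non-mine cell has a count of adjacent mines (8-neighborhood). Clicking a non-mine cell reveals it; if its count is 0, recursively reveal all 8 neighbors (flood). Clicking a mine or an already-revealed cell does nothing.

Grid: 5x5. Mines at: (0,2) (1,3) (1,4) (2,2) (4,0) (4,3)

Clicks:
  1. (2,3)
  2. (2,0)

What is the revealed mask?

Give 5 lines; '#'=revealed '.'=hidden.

Answer: ##...
##...
##.#.
##...
.....

Derivation:
Click 1 (2,3) count=3: revealed 1 new [(2,3)] -> total=1
Click 2 (2,0) count=0: revealed 8 new [(0,0) (0,1) (1,0) (1,1) (2,0) (2,1) (3,0) (3,1)] -> total=9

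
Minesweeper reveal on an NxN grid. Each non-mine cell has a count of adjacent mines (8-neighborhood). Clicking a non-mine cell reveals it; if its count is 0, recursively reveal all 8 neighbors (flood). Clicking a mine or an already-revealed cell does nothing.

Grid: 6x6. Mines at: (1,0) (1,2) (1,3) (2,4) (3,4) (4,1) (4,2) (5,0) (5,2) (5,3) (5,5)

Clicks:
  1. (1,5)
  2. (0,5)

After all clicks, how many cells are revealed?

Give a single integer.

Answer: 4

Derivation:
Click 1 (1,5) count=1: revealed 1 new [(1,5)] -> total=1
Click 2 (0,5) count=0: revealed 3 new [(0,4) (0,5) (1,4)] -> total=4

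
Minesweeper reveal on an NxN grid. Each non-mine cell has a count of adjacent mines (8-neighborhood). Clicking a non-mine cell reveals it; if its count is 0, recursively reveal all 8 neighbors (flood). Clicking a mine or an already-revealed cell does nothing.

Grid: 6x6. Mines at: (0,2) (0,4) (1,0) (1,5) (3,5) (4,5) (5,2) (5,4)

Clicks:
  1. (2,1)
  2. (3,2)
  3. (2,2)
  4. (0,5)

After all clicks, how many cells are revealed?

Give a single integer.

Click 1 (2,1) count=1: revealed 1 new [(2,1)] -> total=1
Click 2 (3,2) count=0: revealed 20 new [(1,1) (1,2) (1,3) (1,4) (2,0) (2,2) (2,3) (2,4) (3,0) (3,1) (3,2) (3,3) (3,4) (4,0) (4,1) (4,2) (4,3) (4,4) (5,0) (5,1)] -> total=21
Click 3 (2,2) count=0: revealed 0 new [(none)] -> total=21
Click 4 (0,5) count=2: revealed 1 new [(0,5)] -> total=22

Answer: 22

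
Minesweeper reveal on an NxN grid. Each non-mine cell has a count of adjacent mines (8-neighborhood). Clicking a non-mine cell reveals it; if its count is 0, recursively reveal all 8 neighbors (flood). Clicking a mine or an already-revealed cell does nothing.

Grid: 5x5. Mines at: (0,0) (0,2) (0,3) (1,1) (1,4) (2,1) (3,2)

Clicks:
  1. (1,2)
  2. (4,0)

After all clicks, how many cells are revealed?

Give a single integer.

Answer: 5

Derivation:
Click 1 (1,2) count=4: revealed 1 new [(1,2)] -> total=1
Click 2 (4,0) count=0: revealed 4 new [(3,0) (3,1) (4,0) (4,1)] -> total=5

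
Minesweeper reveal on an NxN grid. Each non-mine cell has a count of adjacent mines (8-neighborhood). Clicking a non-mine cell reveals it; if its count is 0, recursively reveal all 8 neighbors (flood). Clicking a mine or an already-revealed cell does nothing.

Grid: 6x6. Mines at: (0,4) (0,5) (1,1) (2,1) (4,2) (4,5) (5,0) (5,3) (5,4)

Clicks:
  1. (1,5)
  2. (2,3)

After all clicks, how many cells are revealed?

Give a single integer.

Answer: 12

Derivation:
Click 1 (1,5) count=2: revealed 1 new [(1,5)] -> total=1
Click 2 (2,3) count=0: revealed 11 new [(1,2) (1,3) (1,4) (2,2) (2,3) (2,4) (2,5) (3,2) (3,3) (3,4) (3,5)] -> total=12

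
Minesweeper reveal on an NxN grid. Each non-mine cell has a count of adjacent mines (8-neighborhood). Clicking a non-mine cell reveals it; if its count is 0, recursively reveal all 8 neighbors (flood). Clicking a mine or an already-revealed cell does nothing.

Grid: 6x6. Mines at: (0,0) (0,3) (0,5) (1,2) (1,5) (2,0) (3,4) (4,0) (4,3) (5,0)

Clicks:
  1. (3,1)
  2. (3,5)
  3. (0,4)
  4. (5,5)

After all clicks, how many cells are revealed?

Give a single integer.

Answer: 7

Derivation:
Click 1 (3,1) count=2: revealed 1 new [(3,1)] -> total=1
Click 2 (3,5) count=1: revealed 1 new [(3,5)] -> total=2
Click 3 (0,4) count=3: revealed 1 new [(0,4)] -> total=3
Click 4 (5,5) count=0: revealed 4 new [(4,4) (4,5) (5,4) (5,5)] -> total=7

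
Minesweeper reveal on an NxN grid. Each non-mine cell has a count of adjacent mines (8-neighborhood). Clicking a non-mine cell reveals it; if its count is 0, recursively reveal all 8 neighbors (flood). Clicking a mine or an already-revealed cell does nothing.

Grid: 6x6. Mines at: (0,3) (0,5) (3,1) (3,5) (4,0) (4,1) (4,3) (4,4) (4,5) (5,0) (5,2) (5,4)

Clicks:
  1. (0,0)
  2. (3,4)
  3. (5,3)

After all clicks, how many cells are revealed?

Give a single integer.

Answer: 11

Derivation:
Click 1 (0,0) count=0: revealed 9 new [(0,0) (0,1) (0,2) (1,0) (1,1) (1,2) (2,0) (2,1) (2,2)] -> total=9
Click 2 (3,4) count=4: revealed 1 new [(3,4)] -> total=10
Click 3 (5,3) count=4: revealed 1 new [(5,3)] -> total=11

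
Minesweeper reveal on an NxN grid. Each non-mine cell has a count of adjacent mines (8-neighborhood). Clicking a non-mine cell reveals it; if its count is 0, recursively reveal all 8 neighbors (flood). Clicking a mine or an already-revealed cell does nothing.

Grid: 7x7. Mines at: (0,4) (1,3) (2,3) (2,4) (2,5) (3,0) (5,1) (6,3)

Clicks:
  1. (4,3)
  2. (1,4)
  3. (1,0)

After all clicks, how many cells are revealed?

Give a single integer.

Click 1 (4,3) count=0: revealed 18 new [(3,2) (3,3) (3,4) (3,5) (3,6) (4,2) (4,3) (4,4) (4,5) (4,6) (5,2) (5,3) (5,4) (5,5) (5,6) (6,4) (6,5) (6,6)] -> total=18
Click 2 (1,4) count=5: revealed 1 new [(1,4)] -> total=19
Click 3 (1,0) count=0: revealed 9 new [(0,0) (0,1) (0,2) (1,0) (1,1) (1,2) (2,0) (2,1) (2,2)] -> total=28

Answer: 28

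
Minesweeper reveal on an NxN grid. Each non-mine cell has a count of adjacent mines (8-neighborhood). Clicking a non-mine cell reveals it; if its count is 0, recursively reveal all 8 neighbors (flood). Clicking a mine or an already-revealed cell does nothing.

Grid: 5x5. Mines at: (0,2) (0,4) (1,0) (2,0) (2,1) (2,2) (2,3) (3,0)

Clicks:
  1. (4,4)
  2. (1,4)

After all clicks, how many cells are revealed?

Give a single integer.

Answer: 9

Derivation:
Click 1 (4,4) count=0: revealed 8 new [(3,1) (3,2) (3,3) (3,4) (4,1) (4,2) (4,3) (4,4)] -> total=8
Click 2 (1,4) count=2: revealed 1 new [(1,4)] -> total=9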